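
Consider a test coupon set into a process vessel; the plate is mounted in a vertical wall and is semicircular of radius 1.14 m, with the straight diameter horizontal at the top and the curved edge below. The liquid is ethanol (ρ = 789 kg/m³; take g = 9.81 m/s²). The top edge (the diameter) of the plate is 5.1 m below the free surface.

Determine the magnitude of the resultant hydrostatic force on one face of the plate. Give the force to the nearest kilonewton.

F ≈ 88 kN

γ = ρg = 789 × 9.81 / 1000 = 7.74009 kN/m³.
The centroid of a semicircle lies 4r/(3π) = 0.483831 m from the diameter, here below the top edge, so the centroid depth is h_c = 5.1 + 0.483831 = 5.58383 m.
A = πr²/2 = π × 1.14²/2 = 2.04141 m².
Resultant F = γ·h_c·A = 7.74009 × 5.58383 × 2.04141 = 88.2284 kN.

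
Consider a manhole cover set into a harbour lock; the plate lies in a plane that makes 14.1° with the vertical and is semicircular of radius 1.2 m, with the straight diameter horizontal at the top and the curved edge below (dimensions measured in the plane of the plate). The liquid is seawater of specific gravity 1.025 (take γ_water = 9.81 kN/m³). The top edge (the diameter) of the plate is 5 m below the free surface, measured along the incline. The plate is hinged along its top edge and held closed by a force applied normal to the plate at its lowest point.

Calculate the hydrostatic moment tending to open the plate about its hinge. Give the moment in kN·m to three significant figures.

M ≈ 64.1 kN·m

γ = 1.025 × 9.81 = 10.05525 kN/m³.
The plate makes 14.1° with the vertical, i.e. θ = 90° − 14.1° = 75.9° to the horizontal. Measuring y along the incline from the free-surface line, vertical depth h = y·sinθ with sinθ = 0.969872.
The centroid of a semicircle lies 4r/(3π) = 0.509296 m from the diameter, here below the top edge, so y_c = 5 + 0.509296 = 5.5093 m and h_c = 5.5093 × 0.969872 = 5.34332 m.
A = πr²/2 = π × 1.2²/2 = 2.26195 m².
Resultant F = γ·h_c·A = 10.05525 × 5.34332 × 2.26195 = 121.531 kN.
I_c = (π/8 − 8/(9π))·r⁴ = 0.109757 × 1.2⁴ = 0.227592 m⁴.
Centre of pressure: y_p = y_c + I_c/(y_c·A) = 5.5093 + 0.227592/(5.5093 × 2.26195) = 5.5093 + 0.0182632 = 5.52756 m along the plane.
The resultant acts 0.509296 + 0.0182632 = 0.527559 m (along the plate) below the hinge at the top edge, so the moment about the hinge is M = F × 0.527559 = 121.531 × 0.527559 = 64.1148 kN·m.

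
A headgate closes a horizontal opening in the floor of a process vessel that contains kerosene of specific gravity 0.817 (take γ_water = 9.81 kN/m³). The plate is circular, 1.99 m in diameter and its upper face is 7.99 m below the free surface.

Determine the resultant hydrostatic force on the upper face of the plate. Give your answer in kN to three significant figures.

γ = 0.817 × 9.81 = 8.01477 kN/m³.
The plate is horizontal, so pressure is uniform at p = γ·h = 8.01477 × 7.99 = 64.038 kN/m².
A = π(0.995)² = 3.11026 m².
F = p·A = 64.038 × 3.11026 = 199.175 kN.

F ≈ 199 kN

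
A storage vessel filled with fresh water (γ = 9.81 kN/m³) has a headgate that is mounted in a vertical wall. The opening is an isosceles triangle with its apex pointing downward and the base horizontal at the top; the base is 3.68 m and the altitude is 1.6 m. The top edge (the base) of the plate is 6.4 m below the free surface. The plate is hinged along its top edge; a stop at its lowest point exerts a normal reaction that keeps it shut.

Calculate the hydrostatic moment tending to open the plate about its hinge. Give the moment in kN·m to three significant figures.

M ≈ 111 kN·m

γ = 9.81 kN/m³.
With the apex down, the centroid sits h/3 = 1.6/3 = 0.533333 m below the base (the top edge), so the centroid depth is h_c = 6.4 + 0.533333 = 6.93333 m.
A = ½ × 3.68 × 1.6 = 2.944 m².
Resultant F = γ·h_c·A = 9.81 × 6.93333 × 2.944 = 200.239 kN.
I_c = b·h³/36 = 3.68 × 1.6³/36 = 0.418702 m⁴.
Centre of pressure: y_p = y_c + I_c/(y_c·A) = 6.93333 + 0.418702/(6.93333 × 2.944) = 6.93333 + 0.0205128 = 6.95384 m along the plane.
The resultant acts 0.533333 + 0.0205128 = 0.553846 m (along the plate) below the hinge at the top edge, so the moment about the hinge is M = F × 0.553846 = 200.239 × 0.553846 = 110.902 kN·m.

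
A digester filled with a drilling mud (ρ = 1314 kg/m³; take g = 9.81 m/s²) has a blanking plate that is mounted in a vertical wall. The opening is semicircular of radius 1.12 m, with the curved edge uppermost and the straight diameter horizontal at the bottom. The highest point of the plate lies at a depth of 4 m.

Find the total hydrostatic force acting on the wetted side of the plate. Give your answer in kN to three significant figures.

γ = ρg = 1314 × 9.81 / 1000 = 12.89034 kN/m³.
The centroid lies 4r/(3π) = 0.475343 m above the diameter, so r − 4r/(3π) = 1.12 − 0.475343 = 0.644657 m below the topmost point, so the centroid depth is h_c = 4 + 0.644657 = 4.64466 m.
A = πr²/2 = π × 1.12²/2 = 1.97041 m².
Resultant F = γ·h_c·A = 12.89034 × 4.64466 × 1.97041 = 117.971 kN.

F ≈ 118 kN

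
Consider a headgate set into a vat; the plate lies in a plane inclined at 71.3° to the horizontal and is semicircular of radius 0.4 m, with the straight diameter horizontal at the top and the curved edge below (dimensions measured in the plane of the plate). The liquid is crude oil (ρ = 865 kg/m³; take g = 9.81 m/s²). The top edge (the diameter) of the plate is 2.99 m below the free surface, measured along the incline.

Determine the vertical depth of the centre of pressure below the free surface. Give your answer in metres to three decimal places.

h_p = 2.996 m

γ = ρg = 865 × 9.81 / 1000 = 8.48565 kN/m³.
Let θ = 71.3° be the plate's angle to the horizontal; measure y along the incline from where the plane meets the free surface. Vertical depth h = y·sinθ with sinθ = 0.947210.
The centroid of a semicircle lies 4r/(3π) = 0.169765 m from the diameter, here below the top edge, so y_c = 2.99 + 0.169765 = 3.15977 m and h_c = 3.15977 × 0.947210 = 2.99297 m.
A = πr²/2 = π × 0.4²/2 = 0.251327 m².
Resultant F = γ·h_c·A = 8.48565 × 2.99297 × 0.251327 = 6.38303 kN.
I_c = (π/8 − 8/(9π))·r⁴ = 0.109757 × 0.4⁴ = 0.00280978 m⁴.
Centre of pressure: y_p = y_c + I_c/(y_c·A) = 3.15977 + 0.00280978/(3.15977 × 0.251327) = 3.15977 + 0.00353816 = 3.16331 m along the plane.
Vertically, h_p = y_p·sinθ = 3.16331 × 0.947210 = 2.99632 m.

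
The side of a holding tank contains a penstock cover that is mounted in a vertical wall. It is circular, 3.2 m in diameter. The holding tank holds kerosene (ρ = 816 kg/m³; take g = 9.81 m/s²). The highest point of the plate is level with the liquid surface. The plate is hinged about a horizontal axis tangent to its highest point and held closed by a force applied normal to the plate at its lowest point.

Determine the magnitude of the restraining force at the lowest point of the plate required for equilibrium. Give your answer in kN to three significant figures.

γ = ρg = 816 × 9.81 / 1000 = 8.00496 kN/m³.
The centroid is at the centre, 1.6 m below the top of the plate, so the centroid depth is h_c = 1.6 m.
A = π(1.6)² = 8.04248 m².
Resultant F = γ·h_c·A = 8.00496 × 1.6 × 8.04248 = 103.008 kN.
I_c = πr⁴/4 = π × 1.6⁴/4 = 5.14719 m⁴.
Centre of pressure: y_p = y_c + I_c/(y_c·A) = 1.6 + 5.14719/(1.6 × 8.04248) = 1.6 + 0.4 = 2 m along the plane.
The resultant acts 1.6 + 0.4 = 2 m (along the plate) below the hinge at the top edge, so the moment about the hinge is M = F × 2 = 103.008 × 2 = 206.016 kN·m.
A normal force at the bottom, 3.2 m from the hinge, must supply this moment: P = 206.016/3.2 = 64.38 kN.

P ≈ 64.4 kN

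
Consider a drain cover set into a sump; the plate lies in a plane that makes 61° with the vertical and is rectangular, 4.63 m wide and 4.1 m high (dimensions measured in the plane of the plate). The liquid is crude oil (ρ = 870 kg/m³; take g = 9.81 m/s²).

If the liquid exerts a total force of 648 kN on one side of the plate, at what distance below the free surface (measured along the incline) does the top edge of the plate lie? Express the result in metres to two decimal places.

γ = ρg = 870 × 9.81 / 1000 = 8.5347 kN/m³.
A = 4.63 × 4.1 = 18.983 m².
From F = γ·h_c·A, the centroid depth is h_c = 648/(8.5347 × 18.983) = 3.99965 m.
The plate makes 61° with the vertical, i.e. θ = 90° − 61° = 29° to the horizontal. Measuring y along the incline from the free-surface line, vertical depth h = y·sinθ with sinθ = 0.484810.
Along the incline, y_c = h_c/sinθ = 3.99965/0.484810 = 8.24993 m.
The centroid lies 4.1/2 = 2.05 m below the top edge, so the top edge sits at y_top = 8.24993 − 2.05 = 6.19993 m along the incline.

y_top ≈ 6.20 m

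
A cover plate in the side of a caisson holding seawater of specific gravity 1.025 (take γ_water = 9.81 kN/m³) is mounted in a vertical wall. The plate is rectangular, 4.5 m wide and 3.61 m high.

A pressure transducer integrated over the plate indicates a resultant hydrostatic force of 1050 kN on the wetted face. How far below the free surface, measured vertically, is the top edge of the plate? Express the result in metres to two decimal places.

γ = 1.025 × 9.81 = 10.05525 kN/m³.
A = 4.5 × 3.61 = 16.245 m².
From F = γ·h_c·A, the centroid depth is h_c = 1050/(10.05525 × 16.245) = 6.42801 m.
The centroid lies 3.61/2 = 1.805 m below the top edge, so the top edge sits at h_top = 6.42801 − 1.805 = 4.62301 m below the surface.

d_top ≈ 4.62 m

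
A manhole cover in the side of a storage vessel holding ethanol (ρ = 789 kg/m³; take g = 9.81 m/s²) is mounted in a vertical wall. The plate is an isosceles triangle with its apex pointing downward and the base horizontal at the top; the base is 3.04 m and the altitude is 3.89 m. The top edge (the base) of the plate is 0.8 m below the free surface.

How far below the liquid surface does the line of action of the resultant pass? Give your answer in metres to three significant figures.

h_p = 2.50 m

γ = ρg = 789 × 9.81 / 1000 = 7.74009 kN/m³.
With the apex down, the centroid sits h/3 = 3.89/3 = 1.29667 m below the base (the top edge), so the centroid depth is h_c = 0.8 + 1.29667 = 2.09667 m.
A = ½ × 3.04 × 3.89 = 5.9128 m².
Resultant F = γ·h_c·A = 7.74009 × 2.09667 × 5.9128 = 95.9554 kN.
I_c = b·h³/36 = 3.04 × 3.89³/36 = 4.97073 m⁴.
Centre of pressure: y_p = y_c + I_c/(y_c·A) = 2.09667 + 4.97073/(2.09667 × 5.9128) = 2.09667 + 0.400956 = 2.49763 m along the plane.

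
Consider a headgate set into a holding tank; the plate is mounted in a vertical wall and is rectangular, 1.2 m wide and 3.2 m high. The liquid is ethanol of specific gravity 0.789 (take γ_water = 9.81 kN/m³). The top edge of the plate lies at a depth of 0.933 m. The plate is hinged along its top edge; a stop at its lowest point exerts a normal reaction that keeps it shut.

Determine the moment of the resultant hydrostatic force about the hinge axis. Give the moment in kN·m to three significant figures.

M ≈ 146 kN·m

γ = 0.789 × 9.81 = 7.74009 kN/m³.
The centroid lies 3.2/2 = 1.6 m below the top edge, so the centroid depth is h_c = 0.933 + 1.6 = 2.533 m.
A = 1.2 × 3.2 = 3.84 m².
Resultant F = γ·h_c·A = 7.74009 × 2.533 × 3.84 = 75.2857 kN.
I_c = b·h³/12 = 1.2 × 3.2³/12 = 3.2768 m⁴.
Centre of pressure: y_p = y_c + I_c/(y_c·A) = 2.533 + 3.2768/(2.533 × 3.84) = 2.533 + 0.336886 = 2.86989 m along the plane.
The resultant acts 1.6 + 0.336886 = 1.93689 m (along the plate) below the hinge at the top edge, so the moment about the hinge is M = F × 1.93689 = 75.2857 × 1.93689 = 145.82 kN·m.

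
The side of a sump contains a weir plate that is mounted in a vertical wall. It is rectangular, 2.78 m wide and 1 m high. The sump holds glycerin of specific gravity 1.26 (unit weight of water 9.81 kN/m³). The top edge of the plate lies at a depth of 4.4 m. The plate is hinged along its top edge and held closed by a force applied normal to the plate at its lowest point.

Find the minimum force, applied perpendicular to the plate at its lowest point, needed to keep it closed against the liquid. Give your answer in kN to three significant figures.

P ≈ 87.1 kN

γ = 1.26 × 9.81 = 12.3606 kN/m³.
The centroid lies 1/2 = 0.5 m below the top edge, so the centroid depth is h_c = 4.4 + 0.5 = 4.9 m.
A = 2.78 × 1 = 2.78 m².
Resultant F = γ·h_c·A = 12.3606 × 4.9 × 2.78 = 168.376 kN.
I_c = b·h³/12 = 2.78 × 1³/12 = 0.231667 m⁴.
Centre of pressure: y_p = y_c + I_c/(y_c·A) = 4.9 + 0.231667/(4.9 × 2.78) = 4.9 + 0.0170068 = 4.91701 m along the plane.
The resultant acts 0.5 + 0.0170068 = 0.517007 m (along the plate) below the hinge at the top edge, so the moment about the hinge is M = F × 0.517007 = 168.376 × 0.517007 = 87.0516 kN·m.
A normal force at the bottom, 1 m from the hinge, must supply this moment: P = 87.0516/1 = 87.0516 kN.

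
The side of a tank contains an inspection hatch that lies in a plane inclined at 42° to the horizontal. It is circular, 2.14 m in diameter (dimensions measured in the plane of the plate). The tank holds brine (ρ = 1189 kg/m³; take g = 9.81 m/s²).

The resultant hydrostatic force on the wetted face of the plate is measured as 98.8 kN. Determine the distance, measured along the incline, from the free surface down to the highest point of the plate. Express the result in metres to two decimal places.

y_top ≈ 2.45 m

γ = ρg = 1189 × 9.81 / 1000 = 11.66409 kN/m³.
A = π(1.07)² = 3.59681 m².
From F = γ·h_c·A, the centroid depth is h_c = 98.8/(11.66409 × 3.59681) = 2.35499 m.
Let θ = 42° be the plate's angle to the horizontal; measure y along the incline from where the plane meets the free surface. Vertical depth h = y·sinθ with sinθ = 0.669131.
Along the incline, y_c = h_c/sinθ = 2.35499/0.669131 = 3.51948 m.
The centroid is at the centre, 1.07 m below the top of the plate, so the highest point sits at y_top = 3.51948 − 1.07 = 2.44948 m along the incline.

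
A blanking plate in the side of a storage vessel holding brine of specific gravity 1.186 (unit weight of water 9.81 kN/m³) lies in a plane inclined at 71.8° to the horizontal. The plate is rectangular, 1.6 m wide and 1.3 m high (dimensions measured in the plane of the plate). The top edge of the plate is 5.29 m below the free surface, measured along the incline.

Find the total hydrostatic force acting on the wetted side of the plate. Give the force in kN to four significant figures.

γ = 1.186 × 9.81 = 11.63466 kN/m³.
Let θ = 71.8° be the plate's angle to the horizontal; measure y along the incline from where the plane meets the free surface. Vertical depth h = y·sinθ with sinθ = 0.949972.
The centroid lies 1.3/2 = 0.65 m below the top edge, so y_c = 5.29 + 0.65 = 5.94 m and h_c = 5.94 × 0.949972 = 5.64283 m.
A = 1.6 × 1.3 = 2.08 m².
Resultant F = γ·h_c·A = 11.63466 × 5.64283 × 2.08 = 136.557 kN.

F ≈ 136.6 kN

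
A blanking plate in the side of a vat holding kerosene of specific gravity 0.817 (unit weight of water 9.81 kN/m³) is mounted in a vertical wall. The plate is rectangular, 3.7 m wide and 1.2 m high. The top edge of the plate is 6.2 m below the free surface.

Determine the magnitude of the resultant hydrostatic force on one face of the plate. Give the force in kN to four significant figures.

F ≈ 242.0 kN

γ = 0.817 × 9.81 = 8.01477 kN/m³.
The centroid lies 1.2/2 = 0.6 m below the top edge, so the centroid depth is h_c = 6.2 + 0.6 = 6.8 m.
A = 3.7 × 1.2 = 4.44 m².
Resultant F = γ·h_c·A = 8.01477 × 6.8 × 4.44 = 241.982 kN.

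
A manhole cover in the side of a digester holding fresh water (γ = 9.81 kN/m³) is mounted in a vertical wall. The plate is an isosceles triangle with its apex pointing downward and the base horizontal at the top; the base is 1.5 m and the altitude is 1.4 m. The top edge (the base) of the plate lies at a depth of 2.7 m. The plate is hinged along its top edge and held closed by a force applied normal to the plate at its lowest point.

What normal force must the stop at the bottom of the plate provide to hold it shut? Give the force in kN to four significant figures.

γ = 9.81 kN/m³.
With the apex down, the centroid sits h/3 = 1.4/3 = 0.466667 m below the base (the top edge), so the centroid depth is h_c = 2.7 + 0.466667 = 3.16667 m.
A = ½ × 1.5 × 1.4 = 1.05 m².
Resultant F = γ·h_c·A = 9.81 × 3.16667 × 1.05 = 32.6183 kN.
I_c = b·h³/36 = 1.5 × 1.4³/36 = 0.114333 m⁴.
Centre of pressure: y_p = y_c + I_c/(y_c·A) = 3.16667 + 0.114333/(3.16667 × 1.05) = 3.16667 + 0.0343858 = 3.20106 m along the plane.
The resultant acts 0.466667 + 0.0343858 = 0.501053 m (along the plate) below the hinge at the top edge, so the moment about the hinge is M = F × 0.501053 = 32.6183 × 0.501053 = 16.3435 kN·m.
A normal force at the bottom, 1.4 m from the hinge, must supply this moment: P = 16.3435/1.4 = 11.6739 kN.

P ≈ 11.67 kN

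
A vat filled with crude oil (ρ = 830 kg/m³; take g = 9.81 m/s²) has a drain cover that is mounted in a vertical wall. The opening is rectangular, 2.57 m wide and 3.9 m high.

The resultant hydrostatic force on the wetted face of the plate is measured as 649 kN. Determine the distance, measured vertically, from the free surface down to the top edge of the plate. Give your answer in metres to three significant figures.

d_top ≈ 6.00 m

γ = ρg = 830 × 9.81 / 1000 = 8.1423 kN/m³.
A = 2.57 × 3.9 = 10.023 m².
From F = γ·h_c·A, the centroid depth is h_c = 649/(8.1423 × 10.023) = 7.95243 m.
The centroid lies 3.9/2 = 1.95 m below the top edge, so the top edge sits at h_top = 7.95243 − 1.95 = 6.00243 m below the surface.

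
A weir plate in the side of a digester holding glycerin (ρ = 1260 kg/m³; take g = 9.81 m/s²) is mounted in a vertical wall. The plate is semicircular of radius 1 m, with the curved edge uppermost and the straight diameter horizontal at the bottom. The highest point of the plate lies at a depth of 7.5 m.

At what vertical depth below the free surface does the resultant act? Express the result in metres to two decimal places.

γ = ρg = 1260 × 9.81 / 1000 = 12.3606 kN/m³.
The centroid lies 4r/(3π) = 0.424413 m above the diameter, so r − 4r/(3π) = 1 − 0.424413 = 0.575587 m below the topmost point, so the centroid depth is h_c = 7.5 + 0.575587 = 8.07559 m.
A = πr²/2 = π × 1²/2 = 1.5708 m².
Resultant F = γ·h_c·A = 12.3606 × 8.07559 × 1.5708 = 156.796 kN.
I_c = (π/8 − 8/(9π))·r⁴ = 0.109757 × 1⁴ = 0.109757 m⁴.
Centre of pressure: y_p = y_c + I_c/(y_c·A) = 8.07559 + 0.109757/(8.07559 × 1.5708) = 8.07559 + 0.00865241 = 8.08424 m along the plane.

h_p = 8.08 m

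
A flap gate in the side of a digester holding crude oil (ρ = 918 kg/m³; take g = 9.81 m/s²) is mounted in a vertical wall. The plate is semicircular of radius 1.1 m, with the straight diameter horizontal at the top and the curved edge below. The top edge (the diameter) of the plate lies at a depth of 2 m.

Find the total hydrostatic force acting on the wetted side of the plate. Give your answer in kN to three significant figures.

γ = ρg = 918 × 9.81 / 1000 = 9.00558 kN/m³.
The centroid of a semicircle lies 4r/(3π) = 0.466854 m from the diameter, here below the top edge, so the centroid depth is h_c = 2 + 0.466854 = 2.46685 m.
A = πr²/2 = π × 1.1²/2 = 1.90066 m².
Resultant F = γ·h_c·A = 9.00558 × 2.46685 × 1.90066 = 42.224 kN.

F ≈ 42.2 kN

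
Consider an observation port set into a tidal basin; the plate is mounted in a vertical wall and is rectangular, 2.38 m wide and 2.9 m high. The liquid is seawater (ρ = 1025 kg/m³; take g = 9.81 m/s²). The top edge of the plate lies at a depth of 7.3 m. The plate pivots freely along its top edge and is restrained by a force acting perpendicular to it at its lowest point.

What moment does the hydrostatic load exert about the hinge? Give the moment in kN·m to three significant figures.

γ = ρg = 1025 × 9.81 / 1000 = 10.05525 kN/m³.
The centroid lies 2.9/2 = 1.45 m below the top edge, so the centroid depth is h_c = 7.3 + 1.45 = 8.75 m.
A = 2.38 × 2.9 = 6.902 m².
Resultant F = γ·h_c·A = 10.05525 × 8.75 × 6.902 = 607.262 kN.
I_c = b·h³/12 = 2.38 × 2.9³/12 = 4.83715 m⁴.
Centre of pressure: y_p = y_c + I_c/(y_c·A) = 8.75 + 4.83715/(8.75 × 6.902) = 8.75 + 0.0800952 = 8.8301 m along the plane.
The resultant acts 1.45 + 0.0800952 = 1.5301 m (along the plate) below the hinge at the top edge, so the moment about the hinge is M = F × 1.5301 = 607.262 × 1.5301 = 929.172 kN·m.

M ≈ 929 kN·m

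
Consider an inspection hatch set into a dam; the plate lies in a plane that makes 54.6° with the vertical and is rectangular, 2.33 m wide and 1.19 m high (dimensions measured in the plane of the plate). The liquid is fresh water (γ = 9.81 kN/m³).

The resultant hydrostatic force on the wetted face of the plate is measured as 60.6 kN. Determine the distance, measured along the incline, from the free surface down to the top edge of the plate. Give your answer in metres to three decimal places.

γ = 9.81 kN/m³.
A = 2.33 × 1.19 = 2.7727 m².
From F = γ·h_c·A, the centroid depth is h_c = 60.6/(9.81 × 2.7727) = 2.22793 m.
The plate makes 54.6° with the vertical, i.e. θ = 90° − 54.6° = 35.4° to the horizontal. Measuring y along the incline from the free-surface line, vertical depth h = y·sinθ with sinθ = 0.579281.
Along the incline, y_c = h_c/sinθ = 2.22793/0.579281 = 3.84603 m.
The centroid lies 1.19/2 = 0.595 m below the top edge, so the top edge sits at y_top = 3.84603 − 0.595 = 3.25103 m along the incline.

y_top ≈ 3.251 m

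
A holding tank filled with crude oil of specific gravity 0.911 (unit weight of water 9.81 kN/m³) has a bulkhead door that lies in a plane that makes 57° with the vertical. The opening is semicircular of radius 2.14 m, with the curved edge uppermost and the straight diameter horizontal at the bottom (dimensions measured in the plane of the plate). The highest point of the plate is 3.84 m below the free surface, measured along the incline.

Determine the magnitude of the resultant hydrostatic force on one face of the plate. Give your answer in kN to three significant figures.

F ≈ 178 kN

γ = 0.911 × 9.81 = 8.93691 kN/m³.
The plate makes 57° with the vertical, i.e. θ = 90° − 57° = 33° to the horizontal. Measuring y along the incline from the free-surface line, vertical depth h = y·sinθ with sinθ = 0.544639.
The centroid lies 4r/(3π) = 0.908244 m above the diameter, so r − 4r/(3π) = 2.14 − 0.908244 = 1.23176 m below the topmost point, so y_c = 3.84 + 1.23176 = 5.07176 m and h_c = 5.07176 × 0.544639 = 2.76228 m.
A = πr²/2 = π × 2.14²/2 = 7.19362 m².
Resultant F = γ·h_c·A = 8.93691 × 2.76228 × 7.19362 = 177.583 kN.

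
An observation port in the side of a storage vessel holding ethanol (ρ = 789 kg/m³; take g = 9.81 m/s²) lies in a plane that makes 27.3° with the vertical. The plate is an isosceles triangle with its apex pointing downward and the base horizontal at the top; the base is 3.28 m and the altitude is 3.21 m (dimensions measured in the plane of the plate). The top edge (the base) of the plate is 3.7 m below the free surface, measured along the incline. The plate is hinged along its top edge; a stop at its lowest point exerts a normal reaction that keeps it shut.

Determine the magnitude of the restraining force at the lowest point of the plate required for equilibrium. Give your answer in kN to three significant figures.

P ≈ 64.0 kN

γ = ρg = 789 × 9.81 / 1000 = 7.74009 kN/m³.
The plate makes 27.3° with the vertical, i.e. θ = 90° − 27.3° = 62.7° to the horizontal. Measuring y along the incline from the free-surface line, vertical depth h = y·sinθ with sinθ = 0.888617.
With the apex down, the centroid sits h/3 = 3.21/3 = 1.07 m below the base (the top edge), so y_c = 3.7 + 1.07 = 4.77 m and h_c = 4.77 × 0.888617 = 4.2387 m.
A = ½ × 3.28 × 3.21 = 5.2644 m².
Resultant F = γ·h_c·A = 7.74009 × 4.2387 × 5.2644 = 172.714 kN.
I_c = b·h³/36 = 3.28 × 3.21³/36 = 3.01361 m⁴.
Centre of pressure: y_p = y_c + I_c/(y_c·A) = 4.77 + 3.01361/(4.77 × 5.2644) = 4.77 + 0.120011 = 4.89001 m along the plane.
The resultant acts 1.07 + 0.120011 = 1.19001 m (along the plate) below the hinge at the top edge, so the moment about the hinge is M = F × 1.19001 = 172.714 × 1.19001 = 205.531 kN·m.
A normal force at the bottom, 3.21 m from the hinge, must supply this moment: P = 205.531/3.21 = 64.0283 kN.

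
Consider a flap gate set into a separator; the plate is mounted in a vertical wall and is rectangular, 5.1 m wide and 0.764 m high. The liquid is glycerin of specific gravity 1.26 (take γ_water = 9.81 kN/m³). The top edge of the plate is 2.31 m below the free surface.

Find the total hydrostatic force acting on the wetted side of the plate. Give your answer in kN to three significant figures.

F ≈ 130 kN

γ = 1.26 × 9.81 = 12.3606 kN/m³.
The centroid lies 0.764/2 = 0.382 m below the top edge, so the centroid depth is h_c = 2.31 + 0.382 = 2.692 m.
A = 5.1 × 0.764 = 3.8964 m².
Resultant F = γ·h_c·A = 12.3606 × 2.692 × 3.8964 = 129.652 kN.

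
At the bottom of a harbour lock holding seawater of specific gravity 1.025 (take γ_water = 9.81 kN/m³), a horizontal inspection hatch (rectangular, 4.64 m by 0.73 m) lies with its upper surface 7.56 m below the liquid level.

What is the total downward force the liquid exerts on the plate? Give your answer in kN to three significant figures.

F ≈ 257 kN

γ = 1.025 × 9.81 = 10.05525 kN/m³.
The plate is horizontal, so pressure is uniform at p = γ·h = 10.05525 × 7.56 = 76.0177 kN/m².
A = 4.64 × 0.73 = 3.3872 m².
F = p·A = 76.0177 × 3.3872 = 257.487 kN.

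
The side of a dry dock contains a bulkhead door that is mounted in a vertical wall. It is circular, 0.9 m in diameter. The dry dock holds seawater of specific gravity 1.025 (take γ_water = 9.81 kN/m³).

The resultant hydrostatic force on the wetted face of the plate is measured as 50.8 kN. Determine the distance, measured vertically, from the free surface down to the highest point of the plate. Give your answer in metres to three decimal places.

γ = 1.025 × 9.81 = 10.05525 kN/m³.
A = π(0.45)² = 0.636173 m².
From F = γ·h_c·A, the centroid depth is h_c = 50.8/(10.05525 × 0.636173) = 7.94137 m.
The centroid is at the centre, 0.45 m below the top of the plate, so the highest point sits at h_top = 7.94137 − 0.45 = 7.49137 m below the surface.

d_top ≈ 7.491 m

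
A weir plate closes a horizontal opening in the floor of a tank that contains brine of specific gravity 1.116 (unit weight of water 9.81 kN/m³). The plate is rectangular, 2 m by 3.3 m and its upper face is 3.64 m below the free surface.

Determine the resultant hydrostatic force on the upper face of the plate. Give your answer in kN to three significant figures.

F ≈ 263 kN

γ = 1.116 × 9.81 = 10.94796 kN/m³.
The plate is horizontal, so pressure is uniform at p = γ·h = 10.94796 × 3.64 = 39.8506 kN/m².
A = 2 × 3.3 = 6.6 m².
F = p·A = 39.8506 × 6.6 = 263.014 kN.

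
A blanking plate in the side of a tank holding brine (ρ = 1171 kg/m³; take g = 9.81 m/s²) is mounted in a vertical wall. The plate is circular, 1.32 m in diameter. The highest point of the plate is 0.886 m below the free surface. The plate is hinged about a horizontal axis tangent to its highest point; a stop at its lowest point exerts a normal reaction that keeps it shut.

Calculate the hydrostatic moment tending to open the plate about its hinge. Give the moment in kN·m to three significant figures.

γ = ρg = 1171 × 9.81 / 1000 = 11.48751 kN/m³.
The centroid is at the centre, 0.66 m below the top of the plate, so the centroid depth is h_c = 0.886 + 0.66 = 1.546 m.
A = π(0.66)² = 1.36848 m².
Resultant F = γ·h_c·A = 11.48751 × 1.546 × 1.36848 = 24.3038 kN.
I_c = πr⁴/4 = π × 0.66⁴/4 = 0.149027 m⁴.
Centre of pressure: y_p = y_c + I_c/(y_c·A) = 1.546 + 0.149027/(1.546 × 1.36848) = 1.546 + 0.0704396 = 1.61644 m along the plane.
The resultant acts 0.66 + 0.0704396 = 0.73044 m (along the plate) below the hinge at the top edge, so the moment about the hinge is M = F × 0.73044 = 24.3038 × 0.73044 = 17.7525 kN·m.

M ≈ 17.8 kN·m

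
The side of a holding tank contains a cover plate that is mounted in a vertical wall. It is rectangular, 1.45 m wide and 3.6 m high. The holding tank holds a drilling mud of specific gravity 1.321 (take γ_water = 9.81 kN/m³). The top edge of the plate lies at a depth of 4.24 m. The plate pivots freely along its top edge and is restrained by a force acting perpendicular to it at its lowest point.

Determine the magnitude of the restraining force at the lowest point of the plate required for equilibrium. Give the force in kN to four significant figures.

P ≈ 224.6 kN

γ = 1.321 × 9.81 = 12.95901 kN/m³.
The centroid lies 3.6/2 = 1.8 m below the top edge, so the centroid depth is h_c = 4.24 + 1.8 = 6.04 m.
A = 1.45 × 3.6 = 5.22 m².
Resultant F = γ·h_c·A = 12.95901 × 6.04 × 5.22 = 408.582 kN.
I_c = b·h³/12 = 1.45 × 3.6³/12 = 5.6376 m⁴.
Centre of pressure: y_p = y_c + I_c/(y_c·A) = 6.04 + 5.6376/(6.04 × 5.22) = 6.04 + 0.178808 = 6.21881 m along the plane.
The resultant acts 1.8 + 0.178808 = 1.97881 m (along the plate) below the hinge at the top edge, so the moment about the hinge is M = F × 1.97881 = 408.582 × 1.97881 = 808.506 kN·m.
A normal force at the bottom, 3.6 m from the hinge, must supply this moment: P = 808.506/3.6 = 224.585 kN.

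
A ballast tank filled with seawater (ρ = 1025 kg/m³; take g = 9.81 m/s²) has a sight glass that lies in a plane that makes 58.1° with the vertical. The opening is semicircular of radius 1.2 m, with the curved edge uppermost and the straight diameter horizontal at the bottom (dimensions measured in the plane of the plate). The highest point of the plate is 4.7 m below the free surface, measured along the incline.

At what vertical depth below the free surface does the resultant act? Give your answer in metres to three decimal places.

γ = ρg = 1025 × 9.81 / 1000 = 10.05525 kN/m³.
The plate makes 58.1° with the vertical, i.e. θ = 90° − 58.1° = 31.9° to the horizontal. Measuring y along the incline from the free-surface line, vertical depth h = y·sinθ with sinθ = 0.528438.
The centroid lies 4r/(3π) = 0.509296 m above the diameter, so r − 4r/(3π) = 1.2 − 0.509296 = 0.690704 m below the topmost point, so y_c = 4.7 + 0.690704 = 5.3907 m and h_c = 5.3907 × 0.528438 = 2.84865 m.
A = πr²/2 = π × 1.2²/2 = 2.26195 m².
Resultant F = γ·h_c·A = 10.05525 × 2.84865 × 2.26195 = 64.791 kN.
I_c = (π/8 − 8/(9π))·r⁴ = 0.109757 × 1.2⁴ = 0.227592 m⁴.
Centre of pressure: y_p = y_c + I_c/(y_c·A) = 5.3907 + 0.227592/(5.3907 × 2.26195) = 5.3907 + 0.018665 = 5.40937 m along the plane.
Vertically, h_p = y_p·sinθ = 5.40937 × 0.528438 = 2.85852 m.

h_p = 2.859 m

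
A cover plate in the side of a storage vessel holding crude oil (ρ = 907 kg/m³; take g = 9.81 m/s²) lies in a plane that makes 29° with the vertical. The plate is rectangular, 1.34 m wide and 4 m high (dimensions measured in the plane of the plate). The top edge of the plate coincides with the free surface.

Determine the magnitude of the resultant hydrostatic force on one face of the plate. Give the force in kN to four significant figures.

γ = ρg = 907 × 9.81 / 1000 = 8.89767 kN/m³.
The plate makes 29° with the vertical, i.e. θ = 90° − 29° = 61° to the horizontal. Measuring y along the incline from the free-surface line, vertical depth h = y·sinθ with sinθ = 0.874620.
The centroid lies 4/2 = 2 m below the top edge, so y_c = 2 m and h_c = 2 × 0.874620 = 1.74924 m.
A = 1.34 × 4 = 5.36 m².
Resultant F = γ·h_c·A = 8.89767 × 1.74924 × 5.36 = 83.4239 kN.

F ≈ 83.42 kN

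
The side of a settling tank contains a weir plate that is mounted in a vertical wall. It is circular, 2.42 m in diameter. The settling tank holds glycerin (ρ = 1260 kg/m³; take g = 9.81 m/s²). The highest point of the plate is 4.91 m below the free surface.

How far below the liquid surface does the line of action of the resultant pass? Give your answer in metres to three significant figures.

h_p = 6.18 m

γ = ρg = 1260 × 9.81 / 1000 = 12.3606 kN/m³.
The centroid is at the centre, 1.21 m below the top of the plate, so the centroid depth is h_c = 4.91 + 1.21 = 6.12 m.
A = π(1.21)² = 4.59961 m².
Resultant F = γ·h_c·A = 12.3606 × 6.12 × 4.59961 = 347.946 kN.
I_c = πr⁴/4 = π × 1.21⁴/4 = 1.68357 m⁴.
Centre of pressure: y_p = y_c + I_c/(y_c·A) = 6.12 + 1.68357/(6.12 × 4.59961) = 6.12 + 0.0598079 = 6.17981 m along the plane.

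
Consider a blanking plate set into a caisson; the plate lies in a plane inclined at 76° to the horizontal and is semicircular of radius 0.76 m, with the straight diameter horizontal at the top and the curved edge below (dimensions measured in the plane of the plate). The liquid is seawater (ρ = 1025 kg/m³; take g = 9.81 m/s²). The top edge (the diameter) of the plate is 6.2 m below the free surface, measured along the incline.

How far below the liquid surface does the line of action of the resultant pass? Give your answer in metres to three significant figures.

h_p = 6.33 m

γ = ρg = 1025 × 9.81 / 1000 = 10.05525 kN/m³.
Let θ = 76° be the plate's angle to the horizontal; measure y along the incline from where the plane meets the free surface. Vertical depth h = y·sinθ with sinθ = 0.970296.
The centroid of a semicircle lies 4r/(3π) = 0.322554 m from the diameter, here below the top edge, so y_c = 6.2 + 0.322554 = 6.52255 m and h_c = 6.52255 × 0.970296 = 6.3288 m.
A = πr²/2 = π × 0.76²/2 = 0.907292 m².
Resultant F = γ·h_c·A = 10.05525 × 6.3288 × 0.907292 = 57.7379 kN.
I_c = (π/8 − 8/(9π))·r⁴ = 0.109757 × 0.76⁴ = 0.0366173 m⁴.
Centre of pressure: y_p = y_c + I_c/(y_c·A) = 6.52255 + 0.0366173/(6.52255 × 0.907292) = 6.52255 + 0.00618759 = 6.52874 m along the plane.
Vertically, h_p = y_p·sinθ = 6.52874 × 0.970296 = 6.33481 m.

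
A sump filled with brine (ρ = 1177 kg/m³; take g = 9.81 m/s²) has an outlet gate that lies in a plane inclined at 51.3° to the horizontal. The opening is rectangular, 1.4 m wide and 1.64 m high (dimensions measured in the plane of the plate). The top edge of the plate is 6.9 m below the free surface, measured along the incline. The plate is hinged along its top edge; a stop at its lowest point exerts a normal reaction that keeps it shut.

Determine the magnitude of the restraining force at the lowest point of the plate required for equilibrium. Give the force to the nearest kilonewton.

P ≈ 83 kN

γ = ρg = 1177 × 9.81 / 1000 = 11.54637 kN/m³.
Let θ = 51.3° be the plate's angle to the horizontal; measure y along the incline from where the plane meets the free surface. Vertical depth h = y·sinθ with sinθ = 0.780430.
The centroid lies 1.64/2 = 0.82 m below the top edge, so y_c = 6.9 + 0.82 = 7.72 m and h_c = 7.72 × 0.780430 = 6.02492 m.
A = 1.4 × 1.64 = 2.296 m².
Resultant F = γ·h_c·A = 11.54637 × 6.02492 × 2.296 = 159.723 kN.
I_c = b·h³/12 = 1.4 × 1.64³/12 = 0.51461 m⁴.
Centre of pressure: y_p = y_c + I_c/(y_c·A) = 7.72 + 0.51461/(7.72 × 2.296) = 7.72 + 0.0290328 = 7.74903 m along the plane.
The resultant acts 0.82 + 0.0290328 = 0.849033 m (along the plate) below the hinge at the top edge, so the moment about the hinge is M = F × 0.849033 = 159.723 × 0.849033 = 135.61 kN·m.
A normal force at the bottom, 1.64 m from the hinge, must supply this moment: P = 135.61/1.64 = 82.689 kN.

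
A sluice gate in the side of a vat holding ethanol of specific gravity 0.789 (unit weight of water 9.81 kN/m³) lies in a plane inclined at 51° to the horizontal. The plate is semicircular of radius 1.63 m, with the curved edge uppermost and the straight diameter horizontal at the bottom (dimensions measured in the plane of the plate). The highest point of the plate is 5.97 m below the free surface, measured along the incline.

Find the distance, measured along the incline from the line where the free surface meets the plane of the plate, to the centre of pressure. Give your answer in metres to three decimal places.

y_p = 6.935 m

γ = 0.789 × 9.81 = 7.74009 kN/m³.
Let θ = 51° be the plate's angle to the horizontal; measure y along the incline from where the plane meets the free surface. Vertical depth h = y·sinθ with sinθ = 0.777146.
The centroid lies 4r/(3π) = 0.691793 m above the diameter, so r − 4r/(3π) = 1.63 − 0.691793 = 0.938207 m below the topmost point, so y_c = 5.97 + 0.938207 = 6.90821 m and h_c = 6.90821 × 0.777146 = 5.36869 m.
A = πr²/2 = π × 1.63²/2 = 4.17345 m².
Resultant F = γ·h_c·A = 7.74009 × 5.36869 × 4.17345 = 173.424 kN.
I_c = (π/8 − 8/(9π))·r⁴ = 0.109757 × 1.63⁴ = 0.774788 m⁴.
Centre of pressure: y_p = y_c + I_c/(y_c·A) = 6.90821 + 0.774788/(6.90821 × 4.17345) = 6.90821 + 0.0268734 = 6.93508 m along the plane.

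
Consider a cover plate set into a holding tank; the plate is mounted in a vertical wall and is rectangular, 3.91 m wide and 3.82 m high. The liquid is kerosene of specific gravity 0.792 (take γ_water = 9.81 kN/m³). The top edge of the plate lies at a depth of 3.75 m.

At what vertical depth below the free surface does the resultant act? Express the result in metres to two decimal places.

γ = 0.792 × 9.81 = 7.76952 kN/m³.
The centroid lies 3.82/2 = 1.91 m below the top edge, so the centroid depth is h_c = 3.75 + 1.91 = 5.66 m.
A = 3.91 × 3.82 = 14.9362 m².
Resultant F = γ·h_c·A = 7.76952 × 5.66 × 14.9362 = 656.827 kN.
I_c = b·h³/12 = 3.91 × 3.82³/12 = 18.1629 m⁴.
Centre of pressure: y_p = y_c + I_c/(y_c·A) = 5.66 + 18.1629/(5.66 × 14.9362) = 5.66 + 0.214847 = 5.87485 m along the plane.

h_p = 5.87 m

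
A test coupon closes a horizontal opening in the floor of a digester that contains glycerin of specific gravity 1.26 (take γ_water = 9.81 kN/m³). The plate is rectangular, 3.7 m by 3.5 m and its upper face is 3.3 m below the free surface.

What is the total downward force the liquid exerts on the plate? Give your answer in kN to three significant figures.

F ≈ 528 kN

γ = 1.26 × 9.81 = 12.3606 kN/m³.
The plate is horizontal, so pressure is uniform at p = γ·h = 12.3606 × 3.3 = 40.79 kN/m².
A = 3.7 × 3.5 = 12.95 m².
F = p·A = 40.79 × 12.95 = 528.231 kN.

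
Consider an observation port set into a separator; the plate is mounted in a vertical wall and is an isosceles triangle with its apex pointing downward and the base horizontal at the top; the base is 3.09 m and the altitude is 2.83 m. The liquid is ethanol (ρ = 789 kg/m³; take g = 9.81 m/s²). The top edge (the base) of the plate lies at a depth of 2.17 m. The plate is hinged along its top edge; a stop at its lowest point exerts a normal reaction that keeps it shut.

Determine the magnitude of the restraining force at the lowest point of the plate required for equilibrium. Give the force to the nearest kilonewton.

γ = ρg = 789 × 9.81 / 1000 = 7.74009 kN/m³.
With the apex down, the centroid sits h/3 = 2.83/3 = 0.943333 m below the base (the top edge), so the centroid depth is h_c = 2.17 + 0.943333 = 3.11333 m.
A = ½ × 3.09 × 2.83 = 4.37235 m².
Resultant F = γ·h_c·A = 7.74009 × 3.11333 × 4.37235 = 105.363 kN.
I_c = b·h³/36 = 3.09 × 2.83³/36 = 1.94543 m⁴.
Centre of pressure: y_p = y_c + I_c/(y_c·A) = 3.11333 + 1.94543/(3.11333 × 4.37235) = 3.11333 + 0.142914 = 3.25624 m along the plane.
The resultant acts 0.943333 + 0.142914 = 1.08625 m (along the plate) below the hinge at the top edge, so the moment about the hinge is M = F × 1.08625 = 105.363 × 1.08625 = 114.451 kN·m.
A normal force at the bottom, 2.83 m from the hinge, must supply this moment: P = 114.451/2.83 = 40.442 kN.

P ≈ 40 kN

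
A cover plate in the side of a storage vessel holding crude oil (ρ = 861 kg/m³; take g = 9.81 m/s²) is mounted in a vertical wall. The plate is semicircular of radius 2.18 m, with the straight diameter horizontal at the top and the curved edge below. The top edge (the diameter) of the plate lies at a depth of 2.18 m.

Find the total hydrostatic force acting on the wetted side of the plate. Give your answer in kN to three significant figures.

γ = ρg = 861 × 9.81 / 1000 = 8.44641 kN/m³.
The centroid of a semicircle lies 4r/(3π) = 0.925221 m from the diameter, here below the top edge, so the centroid depth is h_c = 2.18 + 0.925221 = 3.10522 m.
A = πr²/2 = π × 2.18²/2 = 7.46505 m².
Resultant F = γ·h_c·A = 8.44641 × 3.10522 × 7.46505 = 195.793 kN.

F ≈ 196 kN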